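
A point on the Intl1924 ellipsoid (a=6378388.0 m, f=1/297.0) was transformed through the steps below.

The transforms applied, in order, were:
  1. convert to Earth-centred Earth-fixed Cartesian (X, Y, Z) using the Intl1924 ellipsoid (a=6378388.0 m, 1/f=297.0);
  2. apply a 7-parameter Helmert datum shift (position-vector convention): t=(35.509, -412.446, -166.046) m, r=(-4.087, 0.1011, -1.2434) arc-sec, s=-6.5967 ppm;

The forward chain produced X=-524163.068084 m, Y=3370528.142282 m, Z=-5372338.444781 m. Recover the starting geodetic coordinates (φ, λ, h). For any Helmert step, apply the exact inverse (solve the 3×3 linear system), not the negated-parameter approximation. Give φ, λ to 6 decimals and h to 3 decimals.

start: X=-524163.0681, Y=3370528.1423, Z=-5372338.4448 m
→ Helmert⁻¹: X=-524219.7233, Y=3371066.1108, Z=-5372141.2991
→ geod (Bowring, a=6378388.000): φ=-57.75700800°, λ=98.83902100°, h=804.6710 m

φ=-57.757008°, λ=98.839021°, h=804.671 m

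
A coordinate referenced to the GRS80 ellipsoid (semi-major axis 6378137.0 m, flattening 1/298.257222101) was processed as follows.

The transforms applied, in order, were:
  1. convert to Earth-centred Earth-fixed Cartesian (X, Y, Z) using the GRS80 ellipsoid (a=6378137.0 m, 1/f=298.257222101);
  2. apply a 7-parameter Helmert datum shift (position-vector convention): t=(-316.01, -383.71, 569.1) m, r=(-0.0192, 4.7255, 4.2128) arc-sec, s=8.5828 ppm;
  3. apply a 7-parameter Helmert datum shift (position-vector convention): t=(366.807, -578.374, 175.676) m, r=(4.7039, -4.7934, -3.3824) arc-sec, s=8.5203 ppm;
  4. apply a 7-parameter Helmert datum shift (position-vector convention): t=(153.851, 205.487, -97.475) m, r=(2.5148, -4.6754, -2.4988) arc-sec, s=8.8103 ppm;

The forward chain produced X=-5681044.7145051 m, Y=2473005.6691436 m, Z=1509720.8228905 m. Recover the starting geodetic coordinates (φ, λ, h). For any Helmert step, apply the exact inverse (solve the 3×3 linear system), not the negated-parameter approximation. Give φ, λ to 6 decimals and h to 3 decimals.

start: X=-5681044.7145, Y=2473005.6691, Z=1509720.8229 m
→ Helmert⁻¹: X=-5681144.2439, Y=2472727.9808, Z=1509903.6227
→ Helmert⁻¹: X=-5681468.1138, Y=2473226.5460, Z=1509790.7131
→ Helmert⁻¹: X=-5681087.3933, Y=2473704.9170, Z=1509078.7372
→ geod (Bowring, a=6378137.000): φ=13.77640300°, λ=156.47033900°, h=470.6430 m

φ=13.776403°, λ=156.470339°, h=470.643 m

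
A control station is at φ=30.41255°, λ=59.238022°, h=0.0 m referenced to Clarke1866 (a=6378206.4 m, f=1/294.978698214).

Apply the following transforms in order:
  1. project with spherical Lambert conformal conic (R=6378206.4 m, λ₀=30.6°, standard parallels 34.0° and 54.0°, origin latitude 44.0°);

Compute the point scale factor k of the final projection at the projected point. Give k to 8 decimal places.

1.01230313

start: φ=30.412550°, λ=59.238022°, h=0.000 m
→ into lcc (λ₀=30.6°): φ=30.41255000°, λ−λ₀=28.63802200°
scale k = 1.01230313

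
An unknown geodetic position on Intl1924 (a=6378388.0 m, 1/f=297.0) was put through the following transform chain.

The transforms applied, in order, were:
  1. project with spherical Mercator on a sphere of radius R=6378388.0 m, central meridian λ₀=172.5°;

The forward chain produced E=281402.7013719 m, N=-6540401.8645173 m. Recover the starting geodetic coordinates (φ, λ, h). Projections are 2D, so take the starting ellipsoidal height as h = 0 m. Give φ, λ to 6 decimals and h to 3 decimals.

φ=-50.538970°, λ=175.027784°, h=0.000 m

start: E=281402.7014, N=-6540401.8645 m
→ merc⁻¹: φ=-50.53897000°, λ=175.02778400°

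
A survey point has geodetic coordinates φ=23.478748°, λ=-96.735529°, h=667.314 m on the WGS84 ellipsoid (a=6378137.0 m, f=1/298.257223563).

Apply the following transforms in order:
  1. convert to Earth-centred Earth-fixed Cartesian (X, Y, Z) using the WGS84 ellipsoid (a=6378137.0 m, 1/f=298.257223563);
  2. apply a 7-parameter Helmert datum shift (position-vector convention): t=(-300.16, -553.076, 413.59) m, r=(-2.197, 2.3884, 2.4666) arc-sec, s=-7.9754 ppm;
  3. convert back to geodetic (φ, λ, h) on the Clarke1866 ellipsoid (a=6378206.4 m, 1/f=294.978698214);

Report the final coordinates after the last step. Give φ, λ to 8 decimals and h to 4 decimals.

start: φ=23.478748°, λ=-96.735529°, h=667.314 m
→ ECEF (a=6378137.000, f=1/298.257223563): X=-686572.2178, Y=-5813398.1367, Z=2525703.3183
→ Helmert 7p (PV): X=-686768.1381, Y=-5813886.1569, Z=2526166.6349
→ geod (Bowring, a=6378206.400): φ=23.48232476°, λ=-96.73687304°, h=1285.7770 m

φ=23.48232476°, λ=-96.73687304°, h=1285.7770 m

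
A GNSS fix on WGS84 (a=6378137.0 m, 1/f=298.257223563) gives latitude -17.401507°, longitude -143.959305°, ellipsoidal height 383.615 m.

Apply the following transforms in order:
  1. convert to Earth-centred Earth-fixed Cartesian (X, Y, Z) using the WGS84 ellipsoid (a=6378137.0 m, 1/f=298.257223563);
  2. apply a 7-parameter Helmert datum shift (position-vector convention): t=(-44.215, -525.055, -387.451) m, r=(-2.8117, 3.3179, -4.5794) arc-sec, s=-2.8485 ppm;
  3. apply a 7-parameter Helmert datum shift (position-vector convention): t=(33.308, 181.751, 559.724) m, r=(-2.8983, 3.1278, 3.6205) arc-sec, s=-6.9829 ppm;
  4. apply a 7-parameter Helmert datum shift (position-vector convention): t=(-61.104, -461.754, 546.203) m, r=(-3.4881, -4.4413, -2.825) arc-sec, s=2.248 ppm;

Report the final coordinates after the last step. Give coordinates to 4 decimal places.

X=-4923206.4253 m, Y=-3582949.8236 m, Z=-1894455.5674 m

start: φ=-17.401507°, λ=-143.959305°, h=383.615 m
→ ECEF (a=6378137.000, f=1/298.257223563): X=-4923087.6053, Y=-3582177.7264, Z=-1895396.0144
→ Helmert 7p (PV): X=-4923227.8151, Y=-3582609.1147, Z=-1895650.0453
→ Helmert 7p (PV): X=-4923125.9902, Y=-3582515.3982, Z=-1894952.0887
→ Helmert 7p (PV): X=-4923206.4253, Y=-3582949.8236, Z=-1894455.5674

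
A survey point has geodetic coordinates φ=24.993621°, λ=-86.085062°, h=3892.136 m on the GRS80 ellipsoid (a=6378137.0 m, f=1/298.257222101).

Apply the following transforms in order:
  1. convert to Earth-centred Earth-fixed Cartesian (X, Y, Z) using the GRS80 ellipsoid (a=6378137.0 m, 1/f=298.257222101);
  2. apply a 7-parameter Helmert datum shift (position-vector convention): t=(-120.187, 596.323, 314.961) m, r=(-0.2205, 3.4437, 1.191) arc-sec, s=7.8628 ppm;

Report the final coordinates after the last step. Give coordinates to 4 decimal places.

start: φ=24.993621°, λ=-86.085062°, h=3892.136 m
→ ECEF (a=6378137.000, f=1/298.257222101): X=395167.1270, Y=-5774334.5108, Z=2680078.5261
→ Helmert 7p (PV): X=395128.1349, Y=-5773778.4434, Z=2680414.1354

X=395128.1349 m, Y=-5773778.4434 m, Z=2680414.1354 m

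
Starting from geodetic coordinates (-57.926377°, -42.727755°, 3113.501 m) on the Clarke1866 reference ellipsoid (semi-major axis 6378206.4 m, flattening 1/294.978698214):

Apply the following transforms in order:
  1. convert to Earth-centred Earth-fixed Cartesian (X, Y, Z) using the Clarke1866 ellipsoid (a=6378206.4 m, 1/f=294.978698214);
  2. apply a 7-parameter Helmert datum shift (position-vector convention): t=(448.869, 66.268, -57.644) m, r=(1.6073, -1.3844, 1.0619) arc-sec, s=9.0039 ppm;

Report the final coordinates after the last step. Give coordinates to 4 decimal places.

X=2495757.9392 m, Y=-2304678.5807 m, Z=-5383933.9075 m

start: φ=-57.926377°, λ=-42.727755°, h=3113.501 m
→ ECEF (a=6378206.400, f=1/294.978698214): X=2495238.6024, Y=-2304778.8962, Z=-5383826.5758
→ Helmert 7p (PV): X=2495757.9392, Y=-2304678.5807, Z=-5383933.9075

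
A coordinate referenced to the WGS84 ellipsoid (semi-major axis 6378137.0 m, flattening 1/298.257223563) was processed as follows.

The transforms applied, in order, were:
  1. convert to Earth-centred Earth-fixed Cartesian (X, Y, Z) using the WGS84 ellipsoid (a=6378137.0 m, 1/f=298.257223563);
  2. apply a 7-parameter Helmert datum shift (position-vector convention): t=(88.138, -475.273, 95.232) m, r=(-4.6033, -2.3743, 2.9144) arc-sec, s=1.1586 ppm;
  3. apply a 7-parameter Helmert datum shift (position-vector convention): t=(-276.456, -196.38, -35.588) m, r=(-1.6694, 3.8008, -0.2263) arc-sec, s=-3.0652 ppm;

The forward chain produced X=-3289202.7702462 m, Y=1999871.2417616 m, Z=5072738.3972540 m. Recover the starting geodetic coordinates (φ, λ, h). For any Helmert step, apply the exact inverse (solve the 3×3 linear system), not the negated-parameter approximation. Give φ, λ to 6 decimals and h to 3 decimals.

φ=52.990818°, λ=148.691430°, h=3503.930 m

start: X=-3289202.7702, Y=1999871.2418, Z=5072738.3973 m
→ Helmert⁻¹: X=-3289032.0642, Y=2000029.0877, Z=5072745.1152
→ Helmert⁻¹: X=-3289029.7347, Y=2000435.3048, Z=5072726.5104
→ geod (Bowring, a=6378137.000): φ=52.99081800°, λ=148.69143000°, h=3503.9300 m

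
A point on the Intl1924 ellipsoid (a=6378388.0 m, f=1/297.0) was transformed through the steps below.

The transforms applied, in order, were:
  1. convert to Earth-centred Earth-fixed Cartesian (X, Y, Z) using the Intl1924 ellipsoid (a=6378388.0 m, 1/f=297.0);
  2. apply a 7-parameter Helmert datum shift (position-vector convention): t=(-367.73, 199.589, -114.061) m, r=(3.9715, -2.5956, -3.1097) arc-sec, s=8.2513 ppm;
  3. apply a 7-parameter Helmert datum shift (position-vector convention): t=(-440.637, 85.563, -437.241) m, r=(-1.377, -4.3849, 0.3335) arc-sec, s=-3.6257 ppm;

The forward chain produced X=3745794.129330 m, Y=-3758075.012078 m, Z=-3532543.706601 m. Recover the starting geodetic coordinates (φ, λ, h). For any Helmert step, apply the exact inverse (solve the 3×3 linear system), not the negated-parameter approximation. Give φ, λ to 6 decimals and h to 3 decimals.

start: X=3745794.1293, Y=-3758075.0121, Z=-3532543.7066 m
→ Helmert⁻¹: X=3746167.1826, Y=-3758156.6774, Z=-3532223.9993
→ Helmert⁻¹: X=3746516.2139, Y=-3758336.7794, Z=-3532055.5751
→ geod (Bowring, a=6378388.000): φ=-33.82532600°, λ=-45.09024400°, h=2935.7130 m

φ=-33.825326°, λ=-45.090244°, h=2935.713 m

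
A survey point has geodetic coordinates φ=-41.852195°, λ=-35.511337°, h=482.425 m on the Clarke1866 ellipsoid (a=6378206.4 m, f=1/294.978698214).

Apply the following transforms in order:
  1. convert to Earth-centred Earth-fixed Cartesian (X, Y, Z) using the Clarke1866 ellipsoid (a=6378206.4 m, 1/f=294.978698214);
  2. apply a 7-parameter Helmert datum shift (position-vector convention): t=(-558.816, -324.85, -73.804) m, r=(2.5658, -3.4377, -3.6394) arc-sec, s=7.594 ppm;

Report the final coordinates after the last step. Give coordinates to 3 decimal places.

X=3872880.328 m, Y=-2764378.815 m, Z=-4233586.841 m

start: φ=-41.852195°, λ=-35.511337°, h=482.425 m
→ ECEF (a=6378206.400, f=1/294.978698214): X=3873387.9407, Y=-2764017.2943, Z=-4233511.0611
→ Helmert 7p (PV): X=3872880.3277, Y=-2764378.8155, Z=-4233586.8411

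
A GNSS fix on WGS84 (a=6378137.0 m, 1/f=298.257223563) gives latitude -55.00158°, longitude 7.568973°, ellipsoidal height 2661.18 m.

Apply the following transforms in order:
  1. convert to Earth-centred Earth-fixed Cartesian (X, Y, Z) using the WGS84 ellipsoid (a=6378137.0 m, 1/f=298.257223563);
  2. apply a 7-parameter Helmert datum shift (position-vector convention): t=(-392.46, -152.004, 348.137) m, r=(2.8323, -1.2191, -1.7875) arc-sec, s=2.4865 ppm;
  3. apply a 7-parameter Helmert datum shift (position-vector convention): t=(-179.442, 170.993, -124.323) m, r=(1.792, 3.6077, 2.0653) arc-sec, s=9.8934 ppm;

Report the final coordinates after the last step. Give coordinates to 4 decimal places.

X=3635428.9551 m, Y=483290.8406 m, Z=-5203536.2343 m

start: φ=-55.001580°, λ=7.568973°, h=2661.180 m
→ ECEF (a=6378137.000, f=1/298.257223563): X=3636016.7509, Y=483144.3179, Z=-5203664.3614
→ Helmert 7p (PV): X=3635668.2744, Y=483033.4590, Z=-5203301.0388
→ Helmert 7p (PV): X=3635428.9551, Y=483290.8406, Z=-5203536.2343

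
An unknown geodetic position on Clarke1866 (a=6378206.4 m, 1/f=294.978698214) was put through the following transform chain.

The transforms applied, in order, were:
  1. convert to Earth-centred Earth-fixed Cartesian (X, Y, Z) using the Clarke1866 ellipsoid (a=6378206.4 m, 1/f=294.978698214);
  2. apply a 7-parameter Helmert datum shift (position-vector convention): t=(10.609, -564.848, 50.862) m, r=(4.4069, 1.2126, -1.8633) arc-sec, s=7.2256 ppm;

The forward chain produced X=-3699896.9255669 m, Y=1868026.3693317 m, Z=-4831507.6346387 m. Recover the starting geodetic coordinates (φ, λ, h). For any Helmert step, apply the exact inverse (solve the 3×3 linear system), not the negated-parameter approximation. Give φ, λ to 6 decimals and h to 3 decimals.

φ=-49.566779°, λ=153.206137°, h=147.844 m

start: X=-3699896.9256, Y=1868026.3693, Z=-4831507.6346 m
→ Helmert⁻¹: X=-3699869.2752, Y=1868441.0648, Z=-4831585.2567
→ geod (Bowring, a=6378206.400): φ=-49.56677900°, λ=153.20613700°, h=147.8440 m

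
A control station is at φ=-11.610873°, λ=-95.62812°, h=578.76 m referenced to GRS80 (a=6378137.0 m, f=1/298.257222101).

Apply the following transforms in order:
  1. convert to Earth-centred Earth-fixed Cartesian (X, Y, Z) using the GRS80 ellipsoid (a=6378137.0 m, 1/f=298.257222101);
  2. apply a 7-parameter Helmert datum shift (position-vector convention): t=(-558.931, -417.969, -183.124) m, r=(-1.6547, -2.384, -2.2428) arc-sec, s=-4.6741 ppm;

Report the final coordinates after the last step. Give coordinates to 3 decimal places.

X=-613460.215 m, Y=-6219304.114 m, Z=-1275518.424 m

start: φ=-11.610873°, λ=-95.628120°, h=578.760 m
→ ECEF (a=6378137.000, f=1/298.257222101): X=-612851.2685, Y=-6218911.6457, Z=-1275384.0668
→ Helmert 7p (PV): X=-613460.2147, Y=-6219304.1145, Z=-1275518.4236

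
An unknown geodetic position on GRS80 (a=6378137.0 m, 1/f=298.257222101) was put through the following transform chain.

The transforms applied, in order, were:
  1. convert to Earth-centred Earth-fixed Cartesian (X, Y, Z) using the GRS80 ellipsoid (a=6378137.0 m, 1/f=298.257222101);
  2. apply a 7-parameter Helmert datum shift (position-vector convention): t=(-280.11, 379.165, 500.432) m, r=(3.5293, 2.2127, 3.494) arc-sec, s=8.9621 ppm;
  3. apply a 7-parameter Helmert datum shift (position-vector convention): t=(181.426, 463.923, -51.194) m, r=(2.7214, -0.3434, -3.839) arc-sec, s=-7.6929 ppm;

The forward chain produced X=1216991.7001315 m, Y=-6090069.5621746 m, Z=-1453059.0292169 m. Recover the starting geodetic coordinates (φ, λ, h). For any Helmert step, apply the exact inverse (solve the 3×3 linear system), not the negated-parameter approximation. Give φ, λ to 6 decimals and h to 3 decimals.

φ=-13.254553°, λ=-78.699811°, h=2093.299 m

start: X=1216991.7001, Y=-6090069.5622, Z=-1453059.0292 m
→ Helmert⁻¹: X=1216930.5739, Y=-6090576.8596, Z=-1452940.6818
→ Helmert⁻¹: X=1217112.1886, Y=-6090946.9214, Z=-1453310.8122
→ geod (Bowring, a=6378137.000): φ=-13.25455300°, λ=-78.69981100°, h=2093.2990 m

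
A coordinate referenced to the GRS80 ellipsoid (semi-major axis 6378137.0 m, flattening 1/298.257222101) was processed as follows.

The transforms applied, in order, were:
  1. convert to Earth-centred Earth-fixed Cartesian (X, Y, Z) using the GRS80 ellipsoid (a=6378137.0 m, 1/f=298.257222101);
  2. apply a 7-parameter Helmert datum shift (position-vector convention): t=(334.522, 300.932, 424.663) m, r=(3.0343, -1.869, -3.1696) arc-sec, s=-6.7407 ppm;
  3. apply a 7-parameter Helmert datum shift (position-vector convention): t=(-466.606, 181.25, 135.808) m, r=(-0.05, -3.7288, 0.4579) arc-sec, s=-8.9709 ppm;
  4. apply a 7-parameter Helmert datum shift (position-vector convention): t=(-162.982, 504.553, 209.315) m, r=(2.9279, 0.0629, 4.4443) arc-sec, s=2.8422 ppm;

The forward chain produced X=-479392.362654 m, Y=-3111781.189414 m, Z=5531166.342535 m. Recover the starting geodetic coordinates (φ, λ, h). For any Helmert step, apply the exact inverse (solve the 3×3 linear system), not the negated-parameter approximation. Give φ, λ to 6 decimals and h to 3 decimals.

φ=60.506571°, λ=-98.748188°, h=2399.900 m

start: X=-479392.3627, Y=-3111781.1894, Z=5531166.3425 m
→ Helmert⁻¹: X=-479296.7622, Y=-3112188.0579, Z=5530985.3384
→ Helmert⁻¹: X=-478741.3750, Y=-3112397.5069, Z=5530907.0476
→ Helmert⁻¹: X=-478981.1819, Y=-3112645.4226, Z=5530569.7935
→ geod (Bowring, a=6378137.000): φ=60.50657100°, λ=-98.74818800°, h=2399.9000 m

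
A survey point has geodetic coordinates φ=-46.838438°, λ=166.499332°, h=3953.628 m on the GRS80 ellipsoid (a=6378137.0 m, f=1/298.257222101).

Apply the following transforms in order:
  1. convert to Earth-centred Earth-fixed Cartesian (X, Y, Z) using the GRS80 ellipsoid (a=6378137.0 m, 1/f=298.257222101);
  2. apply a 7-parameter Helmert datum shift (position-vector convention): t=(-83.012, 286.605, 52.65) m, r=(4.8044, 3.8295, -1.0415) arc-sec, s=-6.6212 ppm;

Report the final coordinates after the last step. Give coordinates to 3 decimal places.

X=-4252793.932 m, Y=1021434.565 m, Z=-4632194.925 m

start: φ=-46.838438°, λ=166.499332°, h=3953.628 m
→ ECEF (a=6378137.000, f=1/298.257222101): X=-4252658.2290, Y=1021025.3492, Z=-4632380.9833
→ Helmert 7p (PV): X=-4252793.9317, Y=1021434.5652, Z=-4632194.9254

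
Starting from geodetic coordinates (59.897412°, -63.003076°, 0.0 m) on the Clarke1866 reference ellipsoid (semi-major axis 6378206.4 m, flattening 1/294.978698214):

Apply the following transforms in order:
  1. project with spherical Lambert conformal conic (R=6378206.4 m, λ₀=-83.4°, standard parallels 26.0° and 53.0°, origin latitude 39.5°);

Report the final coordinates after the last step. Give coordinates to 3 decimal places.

E=1177238.371 m, N=2392016.938 m

start: φ=59.897412°, λ=-63.003076°, h=0.000 m
→ lcc (R=6378206.4, λ₀=-83.4°): E=1177238.3710, N=2392016.9377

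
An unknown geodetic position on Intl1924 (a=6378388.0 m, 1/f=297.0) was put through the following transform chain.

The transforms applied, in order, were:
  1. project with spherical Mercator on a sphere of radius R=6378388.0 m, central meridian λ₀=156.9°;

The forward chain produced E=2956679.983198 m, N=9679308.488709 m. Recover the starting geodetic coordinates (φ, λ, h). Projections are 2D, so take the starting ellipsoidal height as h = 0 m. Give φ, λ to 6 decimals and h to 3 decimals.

φ=65.266523°, λ=-176.540737°, h=0.000 m

start: E=2956679.9832, N=9679308.4887 m
→ merc⁻¹: φ=65.26652300°, λ=-176.54073700°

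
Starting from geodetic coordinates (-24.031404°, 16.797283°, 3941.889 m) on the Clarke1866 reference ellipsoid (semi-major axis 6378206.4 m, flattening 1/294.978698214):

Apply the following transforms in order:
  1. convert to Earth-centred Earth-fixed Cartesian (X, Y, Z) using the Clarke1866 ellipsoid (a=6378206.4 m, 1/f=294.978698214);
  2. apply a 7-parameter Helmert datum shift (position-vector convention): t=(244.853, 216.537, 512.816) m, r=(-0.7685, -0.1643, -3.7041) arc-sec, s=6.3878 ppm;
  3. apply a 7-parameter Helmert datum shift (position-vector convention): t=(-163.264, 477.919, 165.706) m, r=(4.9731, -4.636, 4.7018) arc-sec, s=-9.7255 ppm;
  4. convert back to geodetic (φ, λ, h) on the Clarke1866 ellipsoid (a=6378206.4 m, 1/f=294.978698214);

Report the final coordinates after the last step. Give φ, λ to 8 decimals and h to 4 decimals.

φ=-24.02316652°, λ=16.80418385°, h=3898.5439 m

start: φ=-24.031404°, λ=16.797283°, h=3941.889 m
→ ECEF (a=6378206.400, f=1/294.978698214): X=5583388.6022, Y=1685435.5072, Z=-2582916.8306
→ Helmert 7p (PV): X=5583701.4455, Y=1685552.9199, Z=-2582422.3459
→ Helmert 7p (PV): X=5583503.4973, Y=1686203.9874, Z=-2582065.3879
→ geod (Bowring, a=6378206.400): φ=-24.02316652°, λ=16.80418385°, h=3898.5439 m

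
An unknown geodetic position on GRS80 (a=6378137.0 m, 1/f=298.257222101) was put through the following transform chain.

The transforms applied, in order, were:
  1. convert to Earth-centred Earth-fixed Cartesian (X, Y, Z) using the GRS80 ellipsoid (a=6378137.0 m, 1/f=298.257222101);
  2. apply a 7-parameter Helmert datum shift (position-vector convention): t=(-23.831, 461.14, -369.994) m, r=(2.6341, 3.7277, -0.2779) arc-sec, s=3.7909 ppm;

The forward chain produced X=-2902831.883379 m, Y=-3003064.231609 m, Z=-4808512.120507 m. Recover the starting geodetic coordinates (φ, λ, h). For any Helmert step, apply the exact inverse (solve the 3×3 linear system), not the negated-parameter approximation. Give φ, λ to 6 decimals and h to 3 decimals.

φ=-49.208457°, λ=-134.021543°, h=3172.384 m

start: X=-2902831.8834, Y=-3003064.2316, Z=-4808512.1205 m
→ Helmert⁻¹: X=-2902706.1069, Y=-3003579.2986, Z=-4808138.0011
→ geod (Bowring, a=6378137.000): φ=-49.20845700°, λ=-134.02154300°, h=3172.3840 m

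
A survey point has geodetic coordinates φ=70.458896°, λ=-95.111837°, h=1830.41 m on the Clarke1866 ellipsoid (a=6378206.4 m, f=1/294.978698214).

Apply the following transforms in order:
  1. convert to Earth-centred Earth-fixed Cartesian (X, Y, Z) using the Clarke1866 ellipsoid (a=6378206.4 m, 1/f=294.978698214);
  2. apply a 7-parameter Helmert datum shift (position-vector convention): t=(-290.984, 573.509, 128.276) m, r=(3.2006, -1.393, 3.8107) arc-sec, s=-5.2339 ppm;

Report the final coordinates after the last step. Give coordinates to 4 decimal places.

X=-191005.7822 m, Y=-2131453.9393 m, Z=5989961.0486 m

start: φ=70.458896°, λ=-95.111837°, h=1830.410 m
→ ECEF (a=6378206.400, f=1/294.978698214): X=-190714.7311, Y=-2131942.1388, Z=5989898.4922
→ Helmert 7p (PV): X=-191005.7822, Y=-2131453.9393, Z=5989961.0486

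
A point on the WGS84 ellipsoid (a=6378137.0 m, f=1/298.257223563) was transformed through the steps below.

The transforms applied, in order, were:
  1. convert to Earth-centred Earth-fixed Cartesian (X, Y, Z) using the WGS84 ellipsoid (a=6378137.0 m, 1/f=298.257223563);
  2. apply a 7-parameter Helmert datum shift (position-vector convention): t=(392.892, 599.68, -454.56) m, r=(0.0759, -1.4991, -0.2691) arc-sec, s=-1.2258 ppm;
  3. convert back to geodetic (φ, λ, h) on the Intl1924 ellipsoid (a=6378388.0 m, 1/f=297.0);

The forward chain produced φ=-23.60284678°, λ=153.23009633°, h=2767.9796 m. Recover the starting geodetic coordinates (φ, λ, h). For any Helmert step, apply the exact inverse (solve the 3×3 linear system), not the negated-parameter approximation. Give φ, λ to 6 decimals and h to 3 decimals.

φ=-23.597828°, λ=153.237237°, h=2904.081 m

start: φ=-23.602847°, λ=153.230096°, h=2767.980 m
→ ECEF (a=6378388.000, f=1/297.0): X=-5223439.2369, Y=2635106.0584, Z=-2539179.3892
→ Helmert⁻¹: X=-5223860.4202, Y=2634501.8583, Z=-2538690.9444
→ geod (Bowring, a=6378137.000): φ=-23.59782800°, λ=153.23723700°, h=2904.0810 m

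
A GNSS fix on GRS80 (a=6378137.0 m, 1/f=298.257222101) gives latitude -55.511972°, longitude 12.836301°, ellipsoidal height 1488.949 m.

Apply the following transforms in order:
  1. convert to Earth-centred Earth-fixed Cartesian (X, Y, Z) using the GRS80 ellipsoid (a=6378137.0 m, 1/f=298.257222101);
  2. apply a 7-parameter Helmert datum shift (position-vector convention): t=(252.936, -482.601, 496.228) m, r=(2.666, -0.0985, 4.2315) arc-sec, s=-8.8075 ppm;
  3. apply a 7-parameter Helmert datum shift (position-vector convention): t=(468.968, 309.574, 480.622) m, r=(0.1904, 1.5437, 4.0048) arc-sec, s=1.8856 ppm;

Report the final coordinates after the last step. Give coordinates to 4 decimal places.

X=3530747.4774 m, Y=804410.5465 m, Z=-5234094.3567 m

start: φ=-55.511972°, λ=12.836301°, h=1488.949 m
→ ECEF (a=6378137.000, f=1/298.257222101): X=3530118.7963, Y=804375.6826, Z=-5235093.8478
→ Helmert 7p (PV): X=3530326.6392, Y=804026.0802, Z=-5234539.4294
→ Helmert 7p (PV): X=3530747.4774, Y=804410.5465, Z=-5234094.3567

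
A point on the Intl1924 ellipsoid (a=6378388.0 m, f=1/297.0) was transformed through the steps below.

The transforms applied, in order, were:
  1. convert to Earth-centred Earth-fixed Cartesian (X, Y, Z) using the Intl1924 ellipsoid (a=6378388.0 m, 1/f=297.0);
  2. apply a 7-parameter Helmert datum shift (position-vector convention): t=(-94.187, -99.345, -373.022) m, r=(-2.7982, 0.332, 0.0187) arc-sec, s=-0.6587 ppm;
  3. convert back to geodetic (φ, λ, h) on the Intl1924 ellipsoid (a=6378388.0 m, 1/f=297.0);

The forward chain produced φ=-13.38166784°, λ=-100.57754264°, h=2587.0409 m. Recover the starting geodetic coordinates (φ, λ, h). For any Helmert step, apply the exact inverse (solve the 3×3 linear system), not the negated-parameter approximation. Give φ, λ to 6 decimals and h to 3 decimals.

φ=-13.379415°, λ=-100.576874°, h=2393.227 m

start: φ=-13.381668°, λ=-100.577543°, h=2587.041 m
→ ECEF (a=6378388.000, f=1/297.0): X=-1139733.9988, Y=-6103344.2868, Z=-1467131.5653
→ Helmert⁻¹: X=-1139638.7548, Y=-6103228.9594, Z=-1466844.1405
→ geod (Bowring, a=6378388.000): φ=-13.37941500°, λ=-100.57687400°, h=2393.2270 m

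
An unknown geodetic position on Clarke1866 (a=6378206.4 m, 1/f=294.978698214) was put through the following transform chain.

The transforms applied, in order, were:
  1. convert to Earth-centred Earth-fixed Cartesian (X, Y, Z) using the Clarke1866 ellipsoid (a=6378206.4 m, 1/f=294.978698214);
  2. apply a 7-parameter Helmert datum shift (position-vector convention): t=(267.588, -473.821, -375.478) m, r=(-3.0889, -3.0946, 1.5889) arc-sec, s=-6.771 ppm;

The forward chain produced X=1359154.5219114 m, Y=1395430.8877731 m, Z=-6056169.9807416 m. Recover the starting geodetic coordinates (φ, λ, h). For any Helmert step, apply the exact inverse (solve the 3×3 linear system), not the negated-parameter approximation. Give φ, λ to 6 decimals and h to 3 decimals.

φ=-72.280435°, λ=45.773205°, h=2869.160 m

start: X=1359154.5219, Y=1395430.8878, Z=-6056169.9807 m
→ Helmert⁻¹: X=1358816.0327, Y=1395994.3819, Z=-6055834.9876
→ geod (Bowring, a=6378206.400): φ=-72.28043500°, λ=45.77320500°, h=2869.1600 m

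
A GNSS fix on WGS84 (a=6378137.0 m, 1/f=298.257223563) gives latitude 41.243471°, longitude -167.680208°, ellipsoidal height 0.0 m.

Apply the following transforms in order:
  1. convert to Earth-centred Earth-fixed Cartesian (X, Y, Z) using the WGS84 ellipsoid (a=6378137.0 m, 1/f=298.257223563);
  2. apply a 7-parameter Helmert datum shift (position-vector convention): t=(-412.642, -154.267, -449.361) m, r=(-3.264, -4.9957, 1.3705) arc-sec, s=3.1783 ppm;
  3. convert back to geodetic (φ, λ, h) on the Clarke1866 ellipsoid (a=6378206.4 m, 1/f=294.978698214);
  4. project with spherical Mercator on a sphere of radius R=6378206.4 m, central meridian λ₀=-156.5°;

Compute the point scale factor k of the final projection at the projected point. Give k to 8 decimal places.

1.32984260

start: φ=41.243471°, λ=-167.680208°, h=0.000 m
→ ECEF (a=6378137.000, f=1/298.257223563): X=-4692209.1232, Y=-1024765.0765, Z=4182792.0255
→ Helmert 7p (PV): X=-4692731.1764, Y=-1024887.5874, Z=4182258.5300
→ geod (Bowring, a=6378206.400): φ=41.23879911°, λ=-167.68010899°, h=85.2698 m
→ into merc (λ₀=-156.5°): φ=41.23879911°, λ−λ₀=-11.18010899°
scale k = 1.32984260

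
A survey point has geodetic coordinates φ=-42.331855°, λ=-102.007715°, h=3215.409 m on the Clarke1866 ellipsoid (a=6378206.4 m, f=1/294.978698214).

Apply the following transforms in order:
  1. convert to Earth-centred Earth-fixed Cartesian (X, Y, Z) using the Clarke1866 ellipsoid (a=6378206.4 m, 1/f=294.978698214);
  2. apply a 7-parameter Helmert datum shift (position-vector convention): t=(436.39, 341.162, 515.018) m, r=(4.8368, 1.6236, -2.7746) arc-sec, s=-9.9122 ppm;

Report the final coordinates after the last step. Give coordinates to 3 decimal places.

start: φ=-42.331855°, λ=-102.007715°, h=3215.409 m
→ ECEF (a=6378206.400, f=1/294.978698214): X=-982955.7376, Y=-4621383.2091, Z=-4274890.0151
→ Helmert 7p (PV): X=-982605.4181, Y=-4620882.7738, Z=-4274433.2543

X=-982605.418 m, Y=-4620882.774 m, Z=-4274433.254 m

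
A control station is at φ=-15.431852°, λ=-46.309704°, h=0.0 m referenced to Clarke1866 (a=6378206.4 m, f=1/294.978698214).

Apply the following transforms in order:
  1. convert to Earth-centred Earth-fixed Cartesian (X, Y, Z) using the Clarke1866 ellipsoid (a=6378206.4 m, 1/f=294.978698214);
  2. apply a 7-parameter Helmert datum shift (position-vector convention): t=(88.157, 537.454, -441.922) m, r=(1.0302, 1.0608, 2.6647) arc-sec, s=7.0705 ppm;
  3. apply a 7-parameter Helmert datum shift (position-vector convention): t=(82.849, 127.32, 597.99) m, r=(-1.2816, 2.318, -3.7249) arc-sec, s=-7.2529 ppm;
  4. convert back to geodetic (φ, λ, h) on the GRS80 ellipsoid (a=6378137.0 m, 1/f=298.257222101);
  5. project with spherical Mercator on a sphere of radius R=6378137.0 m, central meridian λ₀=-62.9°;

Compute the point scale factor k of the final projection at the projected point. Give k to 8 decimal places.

1.03739583

start: φ=-15.431852°, λ=-46.309704°, h=0.000 m
→ ECEF (a=6378206.400, f=1/294.978698214): X=4247987.7280, Y=-4446772.8143, Z=-1686106.3304
→ Helmert 7p (PV): X=4248154.6964, Y=-4446203.5004, Z=-1686604.2310
→ Helmert 7p (PV): X=4248107.4874, Y=-4446131.1281, Z=-1686014.1228
→ geod (Bowring, a=6378137.000): φ=-15.43086568°, λ=-46.30476722°, h=-339.4280 m
→ into merc (λ₀=-62.9°): φ=-15.43086568°, λ−λ₀=16.59523278°
scale k = 1.03739583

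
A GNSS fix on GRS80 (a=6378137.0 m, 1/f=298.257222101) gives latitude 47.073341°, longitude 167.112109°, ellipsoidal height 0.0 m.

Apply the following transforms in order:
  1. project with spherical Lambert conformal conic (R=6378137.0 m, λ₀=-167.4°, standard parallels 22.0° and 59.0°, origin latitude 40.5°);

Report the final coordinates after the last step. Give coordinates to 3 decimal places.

E=-1814401.901 m, N=963467.913 m

start: φ=47.073341°, λ=167.112109°, h=0.000 m
→ lcc (R=6378137.0, λ₀=-167.4°): E=-1814401.9013, N=963467.9125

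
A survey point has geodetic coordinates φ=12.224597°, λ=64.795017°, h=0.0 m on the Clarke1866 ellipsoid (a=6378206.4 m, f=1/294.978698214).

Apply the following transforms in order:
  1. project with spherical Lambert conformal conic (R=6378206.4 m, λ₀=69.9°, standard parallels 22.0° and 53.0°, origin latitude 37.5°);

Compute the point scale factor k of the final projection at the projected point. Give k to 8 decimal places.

1.05923391

start: φ=12.224597°, λ=64.795017°, h=0.000 m
→ into lcc (λ₀=69.9°): φ=12.22459700°, λ−λ₀=-5.10498300°
scale k = 1.05923391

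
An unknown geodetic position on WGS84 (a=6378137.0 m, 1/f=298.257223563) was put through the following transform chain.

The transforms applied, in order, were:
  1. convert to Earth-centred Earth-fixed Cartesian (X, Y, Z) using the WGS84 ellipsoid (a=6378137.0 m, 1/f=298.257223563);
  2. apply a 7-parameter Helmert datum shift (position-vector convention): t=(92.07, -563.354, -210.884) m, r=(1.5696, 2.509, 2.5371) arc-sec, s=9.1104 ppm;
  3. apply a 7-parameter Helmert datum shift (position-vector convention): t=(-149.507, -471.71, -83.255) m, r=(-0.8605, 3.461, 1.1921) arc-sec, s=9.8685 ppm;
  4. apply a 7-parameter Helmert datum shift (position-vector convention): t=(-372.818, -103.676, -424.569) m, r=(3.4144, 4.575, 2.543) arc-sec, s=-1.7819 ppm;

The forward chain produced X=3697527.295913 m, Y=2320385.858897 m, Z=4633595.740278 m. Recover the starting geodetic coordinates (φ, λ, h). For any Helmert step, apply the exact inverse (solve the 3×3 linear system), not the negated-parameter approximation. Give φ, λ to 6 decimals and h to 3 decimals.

φ=46.899675°, λ=32.120952°, h=309.740 m

start: X=3697527.2959, Y=2320385.8589, Z=4633595.7403 m
→ Helmert⁻¹: X=3697832.5278, Y=2320524.7899, Z=4634072.1727
→ Helmert⁻¹: X=3697881.1965, Y=2320932.8906, Z=4634181.4267
→ Helmert⁻¹: X=3697727.6206, Y=2321464.8782, Z=4634377.4035
→ geod (Bowring, a=6378137.000): φ=46.89967500°, λ=32.12095200°, h=309.7400 m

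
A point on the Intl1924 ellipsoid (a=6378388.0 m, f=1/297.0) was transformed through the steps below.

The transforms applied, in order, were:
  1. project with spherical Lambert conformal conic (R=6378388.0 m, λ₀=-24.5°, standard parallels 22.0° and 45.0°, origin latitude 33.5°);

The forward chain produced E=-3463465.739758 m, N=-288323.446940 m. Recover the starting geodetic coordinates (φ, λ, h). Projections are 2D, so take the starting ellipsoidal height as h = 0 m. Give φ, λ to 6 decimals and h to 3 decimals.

φ=25.370284°, λ=-59.970165°, h=0.000 m

start: E=-3463465.7398, N=-288323.4469 m
→ lcc⁻¹: φ=25.37028400°, λ=-59.97016500°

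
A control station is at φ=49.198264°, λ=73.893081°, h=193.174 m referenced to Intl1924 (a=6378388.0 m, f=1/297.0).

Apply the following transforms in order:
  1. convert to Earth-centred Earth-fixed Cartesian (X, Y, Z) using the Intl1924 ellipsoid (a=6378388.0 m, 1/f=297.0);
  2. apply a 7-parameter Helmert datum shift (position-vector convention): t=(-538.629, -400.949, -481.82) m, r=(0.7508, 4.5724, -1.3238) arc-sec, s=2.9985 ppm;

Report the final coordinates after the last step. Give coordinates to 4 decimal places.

X=1158173.6031 m, Y=4011750.0338 m, Z=4804754.6196 m

start: φ=49.198264°, λ=73.893081°, h=193.174 m
→ ECEF (a=6378388.000, f=1/297.0): X=1158576.4872, Y=4012163.8791, Z=4805233.1098
→ Helmert 7p (PV): X=1158173.6031, Y=4011750.0338, Z=4804754.6196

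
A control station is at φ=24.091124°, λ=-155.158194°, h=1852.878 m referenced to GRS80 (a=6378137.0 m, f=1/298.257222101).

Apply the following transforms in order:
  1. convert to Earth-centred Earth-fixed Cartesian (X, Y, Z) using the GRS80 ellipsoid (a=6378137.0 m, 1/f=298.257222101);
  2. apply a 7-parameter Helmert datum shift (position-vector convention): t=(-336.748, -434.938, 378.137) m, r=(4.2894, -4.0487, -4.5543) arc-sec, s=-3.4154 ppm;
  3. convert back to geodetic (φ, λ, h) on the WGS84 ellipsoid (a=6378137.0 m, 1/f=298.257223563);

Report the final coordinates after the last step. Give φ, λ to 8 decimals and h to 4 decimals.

start: φ=24.091124°, λ=-155.158194°, h=1852.878 m
→ ECEF (a=6378137.000, f=1/298.257222101): X=-5288312.1936, Y=-2448227.3273, Z=2588256.7025
→ Helmert 7p (PV): X=-5288735.7400, Y=-2448590.9630, Z=2588471.2853
→ geod (Bowring, a=6378137.000): φ=24.09091320°, λ=-155.15669919°, h=2430.8100 m

φ=24.09091320°, λ=-155.15669919°, h=2430.8100 m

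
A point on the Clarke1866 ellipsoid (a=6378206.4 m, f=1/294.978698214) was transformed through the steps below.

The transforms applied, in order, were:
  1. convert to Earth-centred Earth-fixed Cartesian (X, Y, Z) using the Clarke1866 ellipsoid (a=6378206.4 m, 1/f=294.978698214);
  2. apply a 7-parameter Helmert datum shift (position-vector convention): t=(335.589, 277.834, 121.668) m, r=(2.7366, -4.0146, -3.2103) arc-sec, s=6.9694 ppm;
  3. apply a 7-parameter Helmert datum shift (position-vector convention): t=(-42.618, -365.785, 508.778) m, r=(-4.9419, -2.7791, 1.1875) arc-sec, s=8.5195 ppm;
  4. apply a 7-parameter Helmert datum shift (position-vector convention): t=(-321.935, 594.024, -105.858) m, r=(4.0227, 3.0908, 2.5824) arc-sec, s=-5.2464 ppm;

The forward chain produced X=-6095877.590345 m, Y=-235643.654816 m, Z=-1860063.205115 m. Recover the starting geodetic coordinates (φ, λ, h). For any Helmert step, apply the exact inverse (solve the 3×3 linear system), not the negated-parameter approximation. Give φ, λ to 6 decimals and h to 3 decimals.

start: X=-6095877.5903, Y=-235643.6548, Z=-1860063.2051 m
→ Helmert⁻¹: X=-6095562.7202, Y=-236198.8787, Z=-1860053.8385
→ Helmert⁻¹: X=-6095494.5961, Y=-235751.4168, Z=-1860470.2865
→ Helmert⁻¹: X=-6095820.2364, Y=-236147.1644, Z=-1860457.2094
→ geod (Bowring, a=6378206.400): φ=-17.06916800°, λ=-177.78151700°, h=1423.1810 m

φ=-17.069168°, λ=-177.781517°, h=1423.181 m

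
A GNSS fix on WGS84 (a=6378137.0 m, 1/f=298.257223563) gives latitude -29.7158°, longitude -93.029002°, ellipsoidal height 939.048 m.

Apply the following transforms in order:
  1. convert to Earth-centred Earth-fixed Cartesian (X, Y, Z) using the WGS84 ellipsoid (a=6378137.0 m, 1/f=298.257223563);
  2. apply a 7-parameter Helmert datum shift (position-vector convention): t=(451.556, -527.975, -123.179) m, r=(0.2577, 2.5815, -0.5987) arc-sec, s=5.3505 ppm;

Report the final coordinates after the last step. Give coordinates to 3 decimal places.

start: φ=-29.715800°, λ=-93.029002°, h=939.048 m
→ ECEF (a=6378137.000, f=1/298.257223563): X=-292992.8843, Y=-5537009.7678, Z=-3143517.3610
→ Helmert 7p (PV): X=-292598.3104, Y=-5537562.5907, Z=-3143660.6102

X=-292598.310 m, Y=-5537562.591 m, Z=-3143660.610 m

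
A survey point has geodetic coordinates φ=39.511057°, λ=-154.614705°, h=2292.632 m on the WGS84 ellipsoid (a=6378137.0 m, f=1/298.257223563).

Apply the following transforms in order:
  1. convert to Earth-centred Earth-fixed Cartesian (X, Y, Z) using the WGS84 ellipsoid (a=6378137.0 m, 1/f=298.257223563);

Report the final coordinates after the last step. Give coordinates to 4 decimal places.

X=-4453257.1424 m, Y=-2113161.5035 m, Z=4037709.3291 m

start: φ=39.511057°, λ=-154.614705°, h=2292.632 m
→ ECEF (a=6378137.000, f=1/298.257223563): X=-4453257.1424, Y=-2113161.5035, Z=4037709.3291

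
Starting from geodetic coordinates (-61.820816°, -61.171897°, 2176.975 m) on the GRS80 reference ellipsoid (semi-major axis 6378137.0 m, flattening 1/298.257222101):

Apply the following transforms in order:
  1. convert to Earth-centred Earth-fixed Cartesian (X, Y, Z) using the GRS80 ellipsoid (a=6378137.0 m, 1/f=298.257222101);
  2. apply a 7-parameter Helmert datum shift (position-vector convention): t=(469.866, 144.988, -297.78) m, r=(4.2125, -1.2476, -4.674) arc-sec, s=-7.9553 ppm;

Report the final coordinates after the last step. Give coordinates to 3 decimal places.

X=1457032.755 m, Y=-2646223.550 m, Z=-5601330.206 m

start: φ=-61.820816°, λ=-61.171897°, h=2176.975 m
→ ECEF (a=6378137.000, f=1/298.257222101): X=1456600.5675, Y=-2646470.9727, Z=-5601031.7463
→ Helmert 7p (PV): X=1457032.7545, Y=-2646223.5501, Z=-5601330.2061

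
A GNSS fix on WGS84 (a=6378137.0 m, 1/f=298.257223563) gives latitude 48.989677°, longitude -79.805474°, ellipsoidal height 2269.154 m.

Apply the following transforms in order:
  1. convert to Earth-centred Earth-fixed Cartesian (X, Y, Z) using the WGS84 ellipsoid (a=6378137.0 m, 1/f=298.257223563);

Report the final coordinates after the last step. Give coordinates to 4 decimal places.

start: φ=48.989677°, λ=-79.805474°, h=2269.154 m
→ ECEF (a=6378137.000, f=1/298.257223563): X=742438.9136, Y=-4128565.1382, Z=4791517.7865

X=742438.9136 m, Y=-4128565.1382 m, Z=4791517.7865 m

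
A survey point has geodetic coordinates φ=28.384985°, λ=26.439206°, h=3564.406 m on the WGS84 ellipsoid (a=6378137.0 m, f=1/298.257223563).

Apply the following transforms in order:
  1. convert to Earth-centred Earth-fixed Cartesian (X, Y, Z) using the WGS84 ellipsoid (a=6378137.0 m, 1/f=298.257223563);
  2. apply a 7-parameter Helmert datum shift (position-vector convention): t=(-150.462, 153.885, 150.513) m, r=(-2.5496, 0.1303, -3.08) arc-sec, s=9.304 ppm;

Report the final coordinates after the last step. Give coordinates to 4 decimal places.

X=5030960.0068 m, Y=2501853.8862 m, Z=3015947.6475 m

start: φ=28.384985°, λ=26.439206°, h=3564.406 m
→ ECEF (a=6378137.000, f=1/298.257223563): X=5031024.3984, Y=2501714.5724, Z=3015803.1771
→ Helmert 7p (PV): X=5030960.0068, Y=2501853.8862, Z=3015947.6475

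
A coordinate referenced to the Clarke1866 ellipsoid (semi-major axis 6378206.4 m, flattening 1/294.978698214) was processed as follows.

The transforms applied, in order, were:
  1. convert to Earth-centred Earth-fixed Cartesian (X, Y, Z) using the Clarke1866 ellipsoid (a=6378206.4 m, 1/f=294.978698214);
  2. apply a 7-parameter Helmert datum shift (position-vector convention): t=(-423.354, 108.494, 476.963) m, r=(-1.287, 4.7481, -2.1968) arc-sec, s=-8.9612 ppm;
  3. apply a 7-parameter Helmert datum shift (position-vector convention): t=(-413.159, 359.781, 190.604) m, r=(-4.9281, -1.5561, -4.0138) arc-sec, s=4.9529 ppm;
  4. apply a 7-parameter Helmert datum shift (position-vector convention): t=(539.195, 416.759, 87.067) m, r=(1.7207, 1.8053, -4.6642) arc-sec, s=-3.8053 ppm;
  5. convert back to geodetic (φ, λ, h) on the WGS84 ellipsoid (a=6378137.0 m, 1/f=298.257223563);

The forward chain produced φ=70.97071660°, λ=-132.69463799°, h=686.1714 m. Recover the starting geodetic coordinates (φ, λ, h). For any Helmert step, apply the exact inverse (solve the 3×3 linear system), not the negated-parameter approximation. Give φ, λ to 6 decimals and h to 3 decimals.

φ=70.964175°, λ=-132.669639°, h=311.608 m

start: φ=70.970717°, λ=-132.694638°, h=686.171 m
→ ECEF (a=6378137.000, f=1/298.257223563): X=-1414546.9830, Y=-1533217.7568, Z=6007865.9315
→ Helmert⁻¹: X=-1415109.4659, Y=-1533622.2329, Z=6007802.1342
→ Helmert⁻¹: X=-1414614.1243, Y=-1534145.4771, Z=6007555.7934
→ Helmert⁻¹: X=-1414325.3820, Y=-1534320.2646, Z=6007090.5311
→ geod (Bowring, a=6378206.400): φ=70.96417500°, λ=-132.66963900°, h=311.6080 m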